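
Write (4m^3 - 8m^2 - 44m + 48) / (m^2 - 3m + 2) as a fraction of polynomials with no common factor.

Apply the Euclidean algorithm:
  4m^3 - 8m^2 - 44m + 48 = (4m + 4)(m^2 - 3m + 2) + (-40m + 40)
  m^2 - 3m + 2 = (-(1/40)m + 1/20)(-40m + 40) + (0)
Last nonzero remainder: -40m + 40. Dividing through by -40 gives the monic gcd m - 1.
Cancel m - 1 from numerator and denominator to get the reduced form.

(4m^2 - 4m - 48)/(m - 2)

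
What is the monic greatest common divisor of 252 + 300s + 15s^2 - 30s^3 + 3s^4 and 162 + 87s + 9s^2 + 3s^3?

2 + s

Repeated division with remainder:
  3s^4 - 30s^3 + 15s^2 + 300s + 252 = (s - 13)(3s^3 + 9s^2 + 87s + 162) + (45s^2 + 1269s + 2358)
  3s^3 + 9s^2 + 87s + 162 = ((1/15)s - 42/25)(45s^2 + 1269s + 2358) + ((51543/25)s + 103086/25)
  45s^2 + 1269s + 2358 = ((125/5727)s + 3275/5727)((51543/25)s + 103086/25) + (0)
Last nonzero remainder: (51543/25)s + 103086/25. Dividing through by 51543/25 gives the monic gcd s + 2.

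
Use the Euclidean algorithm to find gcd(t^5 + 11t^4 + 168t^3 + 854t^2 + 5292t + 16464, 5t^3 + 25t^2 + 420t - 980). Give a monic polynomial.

t^2 + 7t + 98

Euclidean algorithm in ℚ[t]:
  t^5 + 11t^4 + 168t^3 + 854t^2 + 5292t + 16464 = ((1/5)t^2 + (6/5)t + 54/5)(5t^3 + 25t^2 + 420t - 980) + (276t^2 + 1932t + 27048)
  5t^3 + 25t^2 + 420t - 980 = ((5/276)t - 5/138)(276t^2 + 1932t + 27048) + (0)
Last nonzero remainder: 276t^2 + 1932t + 27048. Dividing through by 276 gives the monic gcd t^2 + 7t + 98.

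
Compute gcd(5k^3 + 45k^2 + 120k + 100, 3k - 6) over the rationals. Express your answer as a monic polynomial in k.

1

By polynomial division,
  5k^3 + 45k^2 + 120k + 100 = ((5/3)k^2 + (55/3)k + 230/3)(3k - 6) + (560)
  3k - 6 = ((3/560)k - 3/280)(560) + (0)
The last nonzero remainder is the constant 560, so the polynomials are coprime and gcd = 1.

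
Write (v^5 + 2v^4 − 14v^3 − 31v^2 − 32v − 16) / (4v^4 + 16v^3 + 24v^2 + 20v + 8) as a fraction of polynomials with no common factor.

(v^2 − 16)/(4v + 8)

Repeated division with remainder:
  v^5 + 2v^4 − 14v^3 − 31v^2 − 32v − 16 = ((1/4)v − 1/2)(4v^4 + 16v^3 + 24v^2 + 20v + 8) + (−12v^3 − 24v^2 − 24v − 12)
  4v^4 + 16v^3 + 24v^2 + 20v + 8 = (−(1/3)v − 2/3)(−12v^3 − 24v^2 − 24v − 12) + (0)
Last nonzero remainder: −12v^3 − 24v^2 − 24v − 12. Dividing through by −12 gives the monic gcd v^3 + 2v^2 + 2v + 1.
Cancel v^3 + 2v^2 + 2v + 1 from numerator and denominator to get the reduced form.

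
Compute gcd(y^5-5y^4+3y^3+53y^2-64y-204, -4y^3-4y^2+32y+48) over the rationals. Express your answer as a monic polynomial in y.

Apply the Euclidean algorithm:
  y^5-5y^4+3y^3+53y^2-64y-204 = (-(1/4)y^2+(3/2)y-17/4)(-4y^3-4y^2+32y+48) + (0)
Last nonzero remainder: -4y^3-4y^2+32y+48. Dividing through by -4 gives the monic gcd y^3+y^2-8y-12.

y^3+y^2-8y-12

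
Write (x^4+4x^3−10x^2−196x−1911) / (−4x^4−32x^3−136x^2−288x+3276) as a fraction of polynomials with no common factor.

(−x+7)/(4x−12)

By polynomial division,
  x^4+4x^3−10x^2−196x−1911 = (−1/4)(−4x^4−32x^3−136x^2−288x+3276) + (−4x^3−44x^2−268x−1092)
  −4x^4−32x^3−136x^2−288x+3276 = (x−3)(−4x^3−44x^2−268x−1092) + (0)
Last nonzero remainder: −4x^3−44x^2−268x−1092. Dividing through by −4 gives the monic gcd x^3+11x^2+67x+273.
Cancel x^3+11x^2+67x+273 from numerator and denominator to get the reduced form.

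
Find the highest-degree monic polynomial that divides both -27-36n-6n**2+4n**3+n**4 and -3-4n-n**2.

3+4n+n**2

Repeated division with remainder:
  n**4+4n**3-6n**2-36n-27 = (-n**2+9)(-n**2-4n-3) + (0)
Last nonzero remainder: -n**2-4n-3. Dividing through by -1 gives the monic gcd n**2+4n+3.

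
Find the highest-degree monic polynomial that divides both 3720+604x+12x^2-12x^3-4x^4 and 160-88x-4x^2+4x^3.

By polynomial division,
  -4x^4-12x^3+12x^2+604x+3720 = (-x-4)(4x^3-4x^2-88x+160) + (-92x^2+412x+4360)
  4x^3-4x^2-88x+160 = (-(1/23)x-80/529)(-92x^2+412x+4360) + ((86688/529)x+433440/529)
  -92x^2+412x+4360 = (-(12167/21672)x+57661/10836)((86688/529)x+433440/529) + (0)
Last nonzero remainder: (86688/529)x+433440/529. Dividing through by 86688/529 gives the monic gcd x+5.

5+x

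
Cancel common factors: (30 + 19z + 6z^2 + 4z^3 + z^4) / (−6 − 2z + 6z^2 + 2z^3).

(10 + 3z + z^2 + z^3)/(−2 + 2z^2)

Apply the Euclidean algorithm:
  z^4 + 4z^3 + 6z^2 + 19z + 30 = ((1/2)z + 1/2)(2z^3 + 6z^2 − 2z − 6) + (4z^2 + 23z + 33)
  2z^3 + 6z^2 − 2z − 6 = ((1/2)z − 11/8)(4z^2 + 23z + 33) + ((105/8)z + 315/8)
  4z^2 + 23z + 33 = ((32/105)z + 88/105)((105/8)z + 315/8) + (0)
Last nonzero remainder: (105/8)z + 315/8. Dividing through by 105/8 gives the monic gcd z + 3.
Cancel z + 3 from numerator and denominator to get the reduced form.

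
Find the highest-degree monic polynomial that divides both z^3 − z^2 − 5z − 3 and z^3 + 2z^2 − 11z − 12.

Euclidean algorithm in ℚ[z]:
  z^3 − z^2 − 5z − 3 = (z^3 + 2z^2 − 11z − 12) + (−3z^2 + 6z + 9)
  z^3 + 2z^2 − 11z − 12 = (−(1/3)z − 4/3)(−3z^2 + 6z + 9) + (0)
Last nonzero remainder: −3z^2 + 6z + 9. Dividing through by −3 gives the monic gcd z^2 − 2z − 3.

z^2 − 2z − 3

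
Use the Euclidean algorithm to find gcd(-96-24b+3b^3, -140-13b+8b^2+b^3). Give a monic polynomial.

Euclidean algorithm in ℚ[b]:
  3b^3-24b-96 = (3)(b^3+8b^2-13b-140) + (-24b^2+15b+324)
  b^3+8b^2-13b-140 = (-(1/24)b-23/64)(-24b^2+15b+324) + ((377/64)b-377/16)
  -24b^2+15b+324 = (-(1536/377)b-5184/377)((377/64)b-377/16) + (0)
Last nonzero remainder: (377/64)b-377/16. Dividing through by 377/64 gives the monic gcd b-4.

-4+b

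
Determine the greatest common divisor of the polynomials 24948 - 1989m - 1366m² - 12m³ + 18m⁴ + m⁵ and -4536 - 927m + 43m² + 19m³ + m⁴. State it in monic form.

-567 - 45m + 11m² + m³

Euclidean algorithm in ℚ[m]:
  m⁵ + 18m⁴ - 12m³ - 1366m² - 1989m + 24948 = (m - 1)(m⁴ + 19m³ + 43m² - 927m - 4536) + (-36m³ - 396m² + 1620m + 20412)
  m⁴ + 19m³ + 43m² - 927m - 4536 = (-(1/36)m - 2/9)(-36m³ - 396m² + 1620m + 20412) + (0)
Last nonzero remainder: -36m³ - 396m² + 1620m + 20412. Dividing through by -36 gives the monic gcd m³ + 11m² - 45m - 567.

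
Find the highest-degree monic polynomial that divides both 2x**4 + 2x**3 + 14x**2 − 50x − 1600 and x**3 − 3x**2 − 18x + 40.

Apply the Euclidean algorithm:
  2x**4 + 2x**3 + 14x**2 − 50x − 1600 = (2x + 8)(x**3 − 3x**2 − 18x + 40) + (74x**2 + 14x − 1920)
  x**3 − 3x**2 − 18x + 40 = ((1/74)x − 59/1369)(74x**2 + 14x − 1920) + ((11704/1369)x − 58520/1369)
  74x**2 + 14x − 1920 = ((50653/5852)x + 65712/1463)((11704/1369)x − 58520/1369) + (0)
Last nonzero remainder: (11704/1369)x − 58520/1369. Dividing through by 11704/1369 gives the monic gcd x − 5.

x − 5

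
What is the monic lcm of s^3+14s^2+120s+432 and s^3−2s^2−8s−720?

By polynomial division,
  s^3+14s^2+120s+432 = (s^3−2s^2−8s−720) + (16s^2+128s+1152)
  s^3−2s^2−8s−720 = ((1/16)s−5/8)(16s^2+128s+1152) + (0)
Last nonzero remainder: 16s^2+128s+1152. Dividing through by 16 gives the monic gcd s^2+8s+72.
Then lcm(f, g) = f·g / gcd(f, g); expanding and making the result monic gives the answer.

s^4+4s^3−20s^2−768s−4320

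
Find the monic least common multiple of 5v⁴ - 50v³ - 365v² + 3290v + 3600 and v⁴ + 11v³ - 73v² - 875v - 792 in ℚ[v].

v⁵ + v⁴ - 183v³ - 145v² + 7958v + 7920

By polynomial division,
  5v⁴ - 50v³ - 365v² + 3290v + 3600 = (5)(v⁴ + 11v³ - 73v² - 875v - 792) + (-105v³ + 7665v + 7560)
  v⁴ + 11v³ - 73v² - 875v - 792 = (-(1/105)v - 11/105)(-105v³ + 7665v + 7560) + (0)
Last nonzero remainder: -105v³ + 7665v + 7560. Dividing through by -105 gives the monic gcd v³ - 73v - 72.
Then lcm(f, g) = f·g / gcd(f, g); expanding and making the result monic gives the answer.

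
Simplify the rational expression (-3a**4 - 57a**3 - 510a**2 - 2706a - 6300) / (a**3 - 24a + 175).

(-3a**3 - 36a**2 - 258a - 900)/(a**2 - 7a + 25)

By polynomial division,
  -3a**4 - 57a**3 - 510a**2 - 2706a - 6300 = (-3a - 57)(a**3 - 24a + 175) + (-582a**2 - 3549a + 3675)
  a**3 - 24a + 175 = (-(1/582)a + 1183/112908)(-582a**2 - 3549a + 3675) + ((733875/37636)a + 5137125/37636)
  -582a**2 - 3549a + 3675 = (-(7301384/244625)a + 263452/9785)((733875/37636)a + 5137125/37636) + (0)
Last nonzero remainder: (733875/37636)a + 5137125/37636. Dividing through by 733875/37636 gives the monic gcd a + 7.
Cancel a + 7 from numerator and denominator to get the reduced form.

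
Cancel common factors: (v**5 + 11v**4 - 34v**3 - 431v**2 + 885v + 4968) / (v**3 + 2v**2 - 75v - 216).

Euclidean algorithm in ℚ[v]:
  v**5 + 11v**4 - 34v**3 - 431v**2 + 885v + 4968 = (v**2 + 9v + 23)(v**3 + 2v**2 - 75v - 216) + (414v**2 + 4554v + 9936)
  v**3 + 2v**2 - 75v - 216 = ((1/414)v - 1/46)(414v**2 + 4554v + 9936) + (0)
Last nonzero remainder: 414v**2 + 4554v + 9936. Dividing through by 414 gives the monic gcd v**2 + 11v + 24.
Cancel v**2 + 11v + 24 from numerator and denominator to get the reduced form.

(v**3 - 58v + 207)/(v - 9)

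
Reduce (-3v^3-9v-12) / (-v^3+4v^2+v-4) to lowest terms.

(3v^2-3v+12)/(v^2-5v+4)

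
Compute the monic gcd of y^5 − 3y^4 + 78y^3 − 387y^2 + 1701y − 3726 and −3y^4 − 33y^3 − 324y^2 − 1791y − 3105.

y^2 + 3y + 69

Apply the Euclidean algorithm:
  y^5 − 3y^4 + 78y^3 − 387y^2 + 1701y − 3726 = (−(1/3)y + 14/3)(−3y^4 − 33y^3 − 324y^2 − 1791y − 3105) + (124y^3 + 528y^2 + 9024y + 10764)
  −3y^4 − 33y^3 − 324y^2 − 1791y − 3105 = (−(3/124)y − 627/3844)(124y^3 + 528y^2 + 9024y + 10764) + (−(18792/961)y^2 − (56376/961)y − 1296648/961)
  124y^3 + 528y^2 + 9024y + 10764 = (−(29791/4698)y − 12493/1566)(−(18792/961)y^2 − (56376/961)y − 1296648/961) + (0)
Last nonzero remainder: −(18792/961)y^2 − (56376/961)y − 1296648/961. Dividing through by −18792/961 gives the monic gcd y^2 + 3y + 69.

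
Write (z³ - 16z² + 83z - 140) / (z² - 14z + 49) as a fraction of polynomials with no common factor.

Repeated division with remainder:
  z³ - 16z² + 83z - 140 = (z - 2)(z² - 14z + 49) + (6z - 42)
  z² - 14z + 49 = ((1/6)z - 7/6)(6z - 42) + (0)
Last nonzero remainder: 6z - 42. Dividing through by 6 gives the monic gcd z - 7.
Cancel z - 7 from numerator and denominator to get the reduced form.

(z² - 9z + 20)/(z - 7)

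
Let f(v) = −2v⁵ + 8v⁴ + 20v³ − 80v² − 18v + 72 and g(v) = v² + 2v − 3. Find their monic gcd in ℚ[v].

Apply the Euclidean algorithm:
  −2v⁵ + 8v⁴ + 20v³ − 80v² − 18v + 72 = (−2v³ + 12v² − 10v − 24)(v² + 2v − 3) + (0)
The last nonzero remainder v² + 2v − 3 is already monic.

v² + 2v − 3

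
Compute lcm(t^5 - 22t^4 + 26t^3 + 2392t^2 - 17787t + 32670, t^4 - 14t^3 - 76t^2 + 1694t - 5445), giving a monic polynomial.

By polynomial division,
  t^5 - 22t^4 + 26t^3 + 2392t^2 - 17787t + 32670 = (t - 8)(t^4 - 14t^3 - 76t^2 + 1694t - 5445) + (-10t^3 + 90t^2 + 1210t - 10890)
  t^4 - 14t^3 - 76t^2 + 1694t - 5445 = (-(1/10)t + 1/2)(-10t^3 + 90t^2 + 1210t - 10890) + (0)
Last nonzero remainder: -10t^3 + 90t^2 + 1210t - 10890. Dividing through by -10 gives the monic gcd t^3 - 9t^2 - 121t + 1089.
Then lcm(f, g) = f·g / gcd(f, g); expanding and making the result monic gives the answer.

t^6 - 27t^5 + 136t^4 + 2262t^3 - 29747t^2 + 121605t - 163350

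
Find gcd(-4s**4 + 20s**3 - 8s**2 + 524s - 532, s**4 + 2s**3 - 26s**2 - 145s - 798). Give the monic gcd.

s**3 - 4s**2 - 2s - 133

Euclidean algorithm in ℚ[s]:
  -4s**4 + 20s**3 - 8s**2 + 524s - 532 = (-4)(s**4 + 2s**3 - 26s**2 - 145s - 798) + (28s**3 - 112s**2 - 56s - 3724)
  s**4 + 2s**3 - 26s**2 - 145s - 798 = ((1/28)s + 3/14)(28s**3 - 112s**2 - 56s - 3724) + (0)
Last nonzero remainder: 28s**3 - 112s**2 - 56s - 3724. Dividing through by 28 gives the monic gcd s**3 - 4s**2 - 2s - 133.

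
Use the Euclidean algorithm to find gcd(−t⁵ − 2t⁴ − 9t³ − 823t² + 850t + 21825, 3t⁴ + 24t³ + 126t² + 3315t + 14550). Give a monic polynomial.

t³ − 2t² + 62t + 485

Euclidean algorithm in ℚ[t]:
  −t⁵ − 2t⁴ − 9t³ − 823t² + 850t + 21825 = (−(1/3)t + 2)(3t⁴ + 24t³ + 126t² + 3315t + 14550) + (−15t³ + 30t² − 930t − 7275)
  3t⁴ + 24t³ + 126t² + 3315t + 14550 = (−(1/5)t − 2)(−15t³ + 30t² − 930t − 7275) + (0)
Last nonzero remainder: −15t³ + 30t² − 930t − 7275. Dividing through by −15 gives the monic gcd t³ − 2t² + 62t + 485.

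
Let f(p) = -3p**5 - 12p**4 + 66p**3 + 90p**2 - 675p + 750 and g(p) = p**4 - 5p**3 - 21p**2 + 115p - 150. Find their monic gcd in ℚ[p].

By polynomial division,
  -3p**5 - 12p**4 + 66p**3 + 90p**2 - 675p + 750 = (-3p - 27)(p**4 - 5p**3 - 21p**2 + 115p - 150) + (-132p**3 - 132p**2 + 1980p - 3300)
  p**4 - 5p**3 - 21p**2 + 115p - 150 = (-(1/132)p + 1/22)(-132p**3 - 132p**2 + 1980p - 3300) + (0)
Last nonzero remainder: -132p**3 - 132p**2 + 1980p - 3300. Dividing through by -132 gives the monic gcd p**3 + p**2 - 15p + 25.

p**3 + p**2 - 15p + 25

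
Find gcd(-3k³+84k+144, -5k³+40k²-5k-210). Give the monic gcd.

k+2

By polynomial division,
  -3k³+84k+144 = (3/5)(-5k³+40k²-5k-210) + (-24k²+87k+270)
  -5k³+40k²-5k-210 = ((5/24)k-175/192)(-24k²+87k+270) + ((1155/64)k+1155/32)
  -24k²+87k+270 = (-(512/385)k+576/77)((1155/64)k+1155/32) + (0)
Last nonzero remainder: (1155/64)k+1155/32. Dividing through by 1155/64 gives the monic gcd k+2.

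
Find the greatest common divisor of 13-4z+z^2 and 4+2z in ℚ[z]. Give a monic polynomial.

1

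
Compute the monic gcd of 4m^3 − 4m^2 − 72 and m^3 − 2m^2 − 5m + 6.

m − 3

By polynomial division,
  4m^3 − 4m^2 − 72 = (4)(m^3 − 2m^2 − 5m + 6) + (4m^2 + 20m − 96)
  m^3 − 2m^2 − 5m + 6 = ((1/4)m − 7/4)(4m^2 + 20m − 96) + (54m − 162)
  4m^2 + 20m − 96 = ((2/27)m + 16/27)(54m − 162) + (0)
Last nonzero remainder: 54m − 162. Dividing through by 54 gives the monic gcd m − 3.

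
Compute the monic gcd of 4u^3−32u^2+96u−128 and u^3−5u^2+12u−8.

u^2−4u+8

By polynomial division,
  4u^3−32u^2+96u−128 = (4)(u^3−5u^2+12u−8) + (−12u^2+48u−96)
  u^3−5u^2+12u−8 = (−(1/12)u+1/12)(−12u^2+48u−96) + (0)
Last nonzero remainder: −12u^2+48u−96. Dividing through by −12 gives the monic gcd u^2−4u+8.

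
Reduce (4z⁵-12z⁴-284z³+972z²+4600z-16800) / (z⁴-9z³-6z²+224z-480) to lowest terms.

(4z²+8z-140)/(z-4)

Apply the Euclidean algorithm:
  4z⁵-12z⁴-284z³+972z²+4600z-16800 = (4z+24)(z⁴-9z³-6z²+224z-480) + (-44z³+220z²+1144z-5280)
  z⁴-9z³-6z²+224z-480 = (-(1/44)z+1/11)(-44z³+220z²+1144z-5280) + (0)
Last nonzero remainder: -44z³+220z²+1144z-5280. Dividing through by -44 gives the monic gcd z³-5z²-26z+120.
Cancel z³-5z²-26z+120 from numerator and denominator to get the reduced form.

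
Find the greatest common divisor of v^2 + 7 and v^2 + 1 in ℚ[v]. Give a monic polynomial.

1

Apply the Euclidean algorithm:
  v^2 + 7 = (v^2 + 1) + (6)
  v^2 + 1 = ((1/6)v^2 + 1/6)(6) + (0)
The last nonzero remainder is the constant 6, so the polynomials are coprime and gcd = 1.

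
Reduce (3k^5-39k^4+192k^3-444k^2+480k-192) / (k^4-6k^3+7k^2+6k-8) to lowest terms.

Repeated division with remainder:
  3k^5-39k^4+192k^3-444k^2+480k-192 = (3k-21)(k^4-6k^3+7k^2+6k-8) + (45k^3-315k^2+630k-360)
  k^4-6k^3+7k^2+6k-8 = ((1/45)k+1/45)(45k^3-315k^2+630k-360) + (0)
Last nonzero remainder: 45k^3-315k^2+630k-360. Dividing through by 45 gives the monic gcd k^3-7k^2+14k-8.
Cancel k^3-7k^2+14k-8 from numerator and denominator to get the reduced form.

(3k^2-18k+24)/(k+1)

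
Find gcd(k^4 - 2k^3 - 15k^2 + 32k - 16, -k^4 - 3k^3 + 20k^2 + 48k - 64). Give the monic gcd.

k^3 - k^2 - 16k + 16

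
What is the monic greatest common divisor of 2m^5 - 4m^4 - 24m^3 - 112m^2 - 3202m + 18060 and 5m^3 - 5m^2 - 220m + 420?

m^2 + m - 42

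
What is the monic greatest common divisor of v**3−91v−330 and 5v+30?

v+6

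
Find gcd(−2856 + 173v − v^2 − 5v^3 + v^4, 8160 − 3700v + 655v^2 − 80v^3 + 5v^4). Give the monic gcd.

By polynomial division,
  v^4 − 5v^3 − v^2 + 173v − 2856 = (1/5)(5v^4 − 80v^3 + 655v^2 − 3700v + 8160) + (11v^3 − 132v^2 + 913v − 4488)
  5v^4 − 80v^3 + 655v^2 − 3700v + 8160 = ((5/11)v − 20/11)(11v^3 − 132v^2 + 913v − 4488) + (0)
Last nonzero remainder: 11v^3 − 132v^2 + 913v − 4488. Dividing through by 11 gives the monic gcd v^3 − 12v^2 + 83v − 408.

−408 + 83v − 12v^2 + v^3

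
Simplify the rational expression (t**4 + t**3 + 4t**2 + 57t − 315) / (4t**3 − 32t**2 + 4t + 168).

(t**3 + 4t**2 + 16t + 105)/(4t**2 − 20t − 56)

Euclidean algorithm in ℚ[t]:
  t**4 + t**3 + 4t**2 + 57t − 315 = ((1/4)t + 9/4)(4t**3 − 32t**2 + 4t + 168) + (75t**2 + 6t − 693)
  4t**3 − 32t**2 + 4t + 168 = ((4/75)t − 808/1875)(75t**2 + 6t − 693) + ((27216/625)t − 81648/625)
  75t**2 + 6t − 693 = ((15625/9072)t + 6875/1296)((27216/625)t − 81648/625) + (0)
Last nonzero remainder: (27216/625)t − 81648/625. Dividing through by 27216/625 gives the monic gcd t − 3.
Cancel t − 3 from numerator and denominator to get the reduced form.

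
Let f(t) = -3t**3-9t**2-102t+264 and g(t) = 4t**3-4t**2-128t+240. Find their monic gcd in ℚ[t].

By polynomial division,
  -3t**3-9t**2-102t+264 = (-3/4)(4t**3-4t**2-128t+240) + (-12t**2-198t+444)
  4t**3-4t**2-128t+240 = (-(1/3)t+35/6)(-12t**2-198t+444) + (1175t-2350)
  -12t**2-198t+444 = (-(12/1175)t-222/1175)(1175t-2350) + (0)
Last nonzero remainder: 1175t-2350. Dividing through by 1175 gives the monic gcd t-2.

t-2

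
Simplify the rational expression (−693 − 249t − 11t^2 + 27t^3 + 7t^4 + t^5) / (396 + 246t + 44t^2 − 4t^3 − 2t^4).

(63 − 6t − 2t^2 − t^3)/(−36 − 6t + 2t^2)

Apply the Euclidean algorithm:
  t^5 + 7t^4 + 27t^3 − 11t^2 − 249t − 693 = (−(1/2)t − 5/2)(−2t^4 − 4t^3 + 44t^2 + 246t + 396) + (39t^3 + 222t^2 + 564t + 297)
  −2t^4 − 4t^3 + 44t^2 + 246t + 396 = (−(2/39)t + 32/169)(39t^3 + 222t^2 + 564t + 297) + ((5220/169)t^2 + (26100/169)t + 57420/169)
  39t^3 + 222t^2 + 564t + 297 = ((2197/1740)t + 507/580)((5220/169)t^2 + (26100/169)t + 57420/169) + (0)
Last nonzero remainder: (5220/169)t^2 + (26100/169)t + 57420/169. Dividing through by 5220/169 gives the monic gcd t^2 + 5t + 11.
Cancel t^2 + 5t + 11 from numerator and denominator to get the reduced form.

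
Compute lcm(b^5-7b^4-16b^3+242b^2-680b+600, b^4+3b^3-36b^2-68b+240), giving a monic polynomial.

By polynomial division,
  b^5-7b^4-16b^3+242b^2-680b+600 = (b-10)(b^4+3b^3-36b^2-68b+240) + (50b^3-50b^2-1600b+3000)
  b^4+3b^3-36b^2-68b+240 = ((1/50)b+2/25)(50b^3-50b^2-1600b+3000) + (0)
Last nonzero remainder: 50b^3-50b^2-1600b+3000. Dividing through by 50 gives the monic gcd b^3-b^2-32b+60.
Then lcm(f, g) = f·g / gcd(f, g); expanding and making the result monic gives the answer.

b^6-3b^5-44b^4+178b^3+288b^2-2120b+2400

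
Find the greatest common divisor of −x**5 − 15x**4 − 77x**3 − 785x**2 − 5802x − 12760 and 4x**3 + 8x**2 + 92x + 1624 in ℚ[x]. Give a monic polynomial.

Repeated division with remainder:
  −x**5 − 15x**4 − 77x**3 − 785x**2 − 5802x − 12760 = (−(1/4)x**2 − (13/4)x − 7)(4x**3 + 8x**2 + 92x + 1624) + (−24x**2 + 120x − 1392)
  4x**3 + 8x**2 + 92x + 1624 = (−(1/6)x − 7/6)(−24x**2 + 120x − 1392) + (0)
Last nonzero remainder: −24x**2 + 120x − 1392. Dividing through by −24 gives the monic gcd x**2 − 5x + 58.

x**2 − 5x + 58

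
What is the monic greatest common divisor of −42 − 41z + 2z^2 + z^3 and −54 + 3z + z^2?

−6 + z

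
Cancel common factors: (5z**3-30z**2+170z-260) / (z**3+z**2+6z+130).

(5z-10)/(z+5)

Apply the Euclidean algorithm:
  5z**3-30z**2+170z-260 = (5)(z**3+z**2+6z+130) + (-35z**2+140z-910)
  z**3+z**2+6z+130 = (-(1/35)z-1/7)(-35z**2+140z-910) + (0)
Last nonzero remainder: -35z**2+140z-910. Dividing through by -35 gives the monic gcd z**2-4z+26.
Cancel z**2-4z+26 from numerator and denominator to get the reduced form.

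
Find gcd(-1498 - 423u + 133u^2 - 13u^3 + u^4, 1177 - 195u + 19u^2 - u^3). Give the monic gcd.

Repeated division with remainder:
  u^4 - 13u^3 + 133u^2 - 423u - 1498 = (-u - 6)(-u^3 + 19u^2 - 195u + 1177) + (52u^2 - 416u + 5564)
  -u^3 + 19u^2 - 195u + 1177 = (-(1/52)u + 11/52)(52u^2 - 416u + 5564) + (0)
Last nonzero remainder: 52u^2 - 416u + 5564. Dividing through by 52 gives the monic gcd u^2 - 8u + 107.

107 - 8u + u^2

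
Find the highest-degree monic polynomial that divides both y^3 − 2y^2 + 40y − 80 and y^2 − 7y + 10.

y − 2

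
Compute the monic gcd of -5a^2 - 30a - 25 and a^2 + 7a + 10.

Euclidean algorithm in ℚ[a]:
  -5a^2 - 30a - 25 = (-5)(a^2 + 7a + 10) + (5a + 25)
  a^2 + 7a + 10 = ((1/5)a + 2/5)(5a + 25) + (0)
Last nonzero remainder: 5a + 25. Dividing through by 5 gives the monic gcd a + 5.

a + 5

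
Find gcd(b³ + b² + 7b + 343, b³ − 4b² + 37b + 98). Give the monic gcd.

b² − 6b + 49

Apply the Euclidean algorithm:
  b³ + b² + 7b + 343 = (b³ − 4b² + 37b + 98) + (5b² − 30b + 245)
  b³ − 4b² + 37b + 98 = ((1/5)b + 2/5)(5b² − 30b + 245) + (0)
Last nonzero remainder: 5b² − 30b + 245. Dividing through by 5 gives the monic gcd b² − 6b + 49.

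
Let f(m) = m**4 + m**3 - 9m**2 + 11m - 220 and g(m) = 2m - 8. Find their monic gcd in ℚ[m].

m - 4

Repeated division with remainder:
  m**4 + m**3 - 9m**2 + 11m - 220 = ((1/2)m**3 + (5/2)m**2 + (11/2)m + 55/2)(2m - 8) + (0)
Last nonzero remainder: 2m - 8. Dividing through by 2 gives the monic gcd m - 4.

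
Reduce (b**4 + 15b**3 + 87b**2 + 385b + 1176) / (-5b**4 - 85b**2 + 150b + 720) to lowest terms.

(-b**2 - 14b - 49)/(5b**2 - 5b - 30)

By polynomial division,
  b**4 + 15b**3 + 87b**2 + 385b + 1176 = (-1/5)(-5b**4 - 85b**2 + 150b + 720) + (15b**3 + 70b**2 + 415b + 1320)
  -5b**4 - 85b**2 + 150b + 720 = (-(1/3)b + 14/9)(15b**3 + 70b**2 + 415b + 1320) + (-(500/9)b**2 - (500/9)b - 4000/3)
  15b**3 + 70b**2 + 415b + 1320 = (-(27/100)b - 99/100)(-(500/9)b**2 - (500/9)b - 4000/3) + (0)
Last nonzero remainder: -(500/9)b**2 - (500/9)b - 4000/3. Dividing through by -500/9 gives the monic gcd b**2 + b + 24.
Cancel b**2 + b + 24 from numerator and denominator to get the reduced form.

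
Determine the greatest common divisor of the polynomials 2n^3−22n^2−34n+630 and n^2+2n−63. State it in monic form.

n−7

Apply the Euclidean algorithm:
  2n^3−22n^2−34n+630 = (2n−26)(n^2+2n−63) + (144n−1008)
  n^2+2n−63 = ((1/144)n+1/16)(144n−1008) + (0)
Last nonzero remainder: 144n−1008. Dividing through by 144 gives the monic gcd n−7.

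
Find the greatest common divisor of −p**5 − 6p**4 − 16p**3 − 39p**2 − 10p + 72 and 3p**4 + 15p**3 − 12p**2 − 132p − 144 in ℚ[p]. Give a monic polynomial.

By polynomial division,
  −p**5 − 6p**4 − 16p**3 − 39p**2 − 10p + 72 = (−(1/3)p − 1/3)(3p**4 + 15p**3 − 12p**2 − 132p − 144) + (−15p**3 − 87p**2 − 102p + 24)
  3p**4 + 15p**3 − 12p**2 − 132p − 144 = (−(1/5)p + 4/25)(−15p**3 − 87p**2 − 102p + 24) + (−(462/25)p**2 − (2772/25)p − 3696/25)
  −15p**3 − 87p**2 − 102p + 24 = ((125/154)p − 25/154)(−(462/25)p**2 − (2772/25)p − 3696/25) + (0)
Last nonzero remainder: −(462/25)p**2 − (2772/25)p − 3696/25. Dividing through by −462/25 gives the monic gcd p**2 + 6p + 8.

p**2 + 6p + 8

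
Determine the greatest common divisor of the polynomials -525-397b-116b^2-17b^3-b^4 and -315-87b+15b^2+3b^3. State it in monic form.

21+10b+b^2

By polynomial division,
  -b^4-17b^3-116b^2-397b-525 = (-(1/3)b-4)(3b^3+15b^2-87b-315) + (-85b^2-850b-1785)
  3b^3+15b^2-87b-315 = (-(3/85)b+3/17)(-85b^2-850b-1785) + (0)
Last nonzero remainder: -85b^2-850b-1785. Dividing through by -85 gives the monic gcd b^2+10b+21.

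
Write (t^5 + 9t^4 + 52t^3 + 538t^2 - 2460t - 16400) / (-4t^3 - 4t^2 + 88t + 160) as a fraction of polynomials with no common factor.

Apply the Euclidean algorithm:
  t^5 + 9t^4 + 52t^3 + 538t^2 - 2460t - 16400 = (-(1/4)t^2 - 2t - 33/2)(-4t^3 - 4t^2 + 88t + 160) + (688t^2 - 688t - 13760)
  -4t^3 - 4t^2 + 88t + 160 = (-(1/172)t - 1/86)(688t^2 - 688t - 13760) + (0)
Last nonzero remainder: 688t^2 - 688t - 13760. Dividing through by 688 gives the monic gcd t^2 - t - 20.
Cancel t^2 - t - 20 from numerator and denominator to get the reduced form.

(-t^3 - 10t^2 - 82t - 820)/(4t + 8)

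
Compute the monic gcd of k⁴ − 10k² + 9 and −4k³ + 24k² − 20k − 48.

k² − 2k − 3

Repeated division with remainder:
  k⁴ − 10k² + 9 = (−(1/4)k − 3/2)(−4k³ + 24k² − 20k − 48) + (21k² − 42k − 63)
  −4k³ + 24k² − 20k − 48 = (−(4/21)k + 16/21)(21k² − 42k − 63) + (0)
Last nonzero remainder: 21k² − 42k − 63. Dividing through by 21 gives the monic gcd k² − 2k − 3.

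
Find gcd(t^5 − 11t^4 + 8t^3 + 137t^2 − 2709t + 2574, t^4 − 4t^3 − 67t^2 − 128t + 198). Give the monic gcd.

Euclidean algorithm in ℚ[t]:
  t^5 − 11t^4 + 8t^3 + 137t^2 − 2709t + 2574 = (t − 7)(t^4 − 4t^3 − 67t^2 − 128t + 198) + (47t^3 − 204t^2 − 3803t + 3960)
  t^4 − 4t^3 − 67t^2 − 128t + 198 = ((1/47)t + 16/2209)(47t^3 − 204t^2 − 3803t + 3960) + ((34002/2209)t^2 − (408024/2209)t + 374022/2209)
  47t^3 − 204t^2 − 3803t + 3960 = ((103823/34002)t + 44180/1889)((34002/2209)t^2 − (408024/2209)t + 374022/2209) + (0)
Last nonzero remainder: (34002/2209)t^2 − (408024/2209)t + 374022/2209. Dividing through by 34002/2209 gives the monic gcd t^2 − 12t + 11.

t^2 − 12t + 11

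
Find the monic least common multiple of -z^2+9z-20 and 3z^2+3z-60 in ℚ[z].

Euclidean algorithm in ℚ[z]:
  -z^2+9z-20 = (-1/3)(3z^2+3z-60) + (10z-40)
  3z^2+3z-60 = ((3/10)z+3/2)(10z-40) + (0)
Last nonzero remainder: 10z-40. Dividing through by 10 gives the monic gcd z-4.
Then lcm(f, g) = f·g / gcd(f, g); expanding and making the result monic gives the answer.

z^3-4z^2-25z+100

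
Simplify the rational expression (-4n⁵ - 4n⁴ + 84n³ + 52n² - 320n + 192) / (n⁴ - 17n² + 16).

Apply the Euclidean algorithm:
  -4n⁵ - 4n⁴ + 84n³ + 52n² - 320n + 192 = (-4n - 4)(n⁴ - 17n² + 16) + (16n³ - 16n² - 256n + 256)
  n⁴ - 17n² + 16 = ((1/16)n + 1/16)(16n³ - 16n² - 256n + 256) + (0)
Last nonzero remainder: 16n³ - 16n² - 256n + 256. Dividing through by 16 gives the monic gcd n³ - n² - 16n + 16.
Cancel n³ - n² - 16n + 16 from numerator and denominator to get the reduced form.

(-4n² - 8n + 12)/(n + 1)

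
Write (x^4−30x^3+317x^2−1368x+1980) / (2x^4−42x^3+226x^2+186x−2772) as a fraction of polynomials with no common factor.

(x^2−13x+30)/(2x^2−8x−42)

Euclidean algorithm in ℚ[x]:
  x^4−30x^3+317x^2−1368x+1980 = (1/2)(2x^4−42x^3+226x^2+186x−2772) + (−9x^3+204x^2−1461x+3366)
  2x^4−42x^3+226x^2+186x−2772 = (−(2/9)x−10/27)(−9x^3+204x^2−1461x+3366) + (−(208/9)x^2+(3536/9)x−4576/3)
  −9x^3+204x^2−1461x+3366 = ((81/208)x−459/208)(−(208/9)x^2+(3536/9)x−4576/3) + (0)
Last nonzero remainder: −(208/9)x^2+(3536/9)x−4576/3. Dividing through by −208/9 gives the monic gcd x^2−17x+66.
Cancel x^2−17x+66 from numerator and denominator to get the reduced form.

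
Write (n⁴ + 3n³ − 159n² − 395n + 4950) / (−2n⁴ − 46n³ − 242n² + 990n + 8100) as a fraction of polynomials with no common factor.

(−n + 11)/(2n + 18)

Repeated division with remainder:
  n⁴ + 3n³ − 159n² − 395n + 4950 = (−1/2)(−2n⁴ − 46n³ − 242n² + 990n + 8100) + (−20n³ − 280n² + 100n + 9000)
  −2n⁴ − 46n³ − 242n² + 990n + 8100 = ((1/10)n + 9/10)(−20n³ − 280n² + 100n + 9000) + (0)
Last nonzero remainder: −20n³ − 280n² + 100n + 9000. Dividing through by −20 gives the monic gcd n³ + 14n² − 5n − 450.
Cancel n³ + 14n² − 5n − 450 from numerator and denominator to get the reduced form.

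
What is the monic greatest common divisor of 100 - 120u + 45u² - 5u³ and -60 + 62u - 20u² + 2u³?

10 - 7u + u²

By polynomial division,
  -5u³ + 45u² - 120u + 100 = (-5/2)(2u³ - 20u² + 62u - 60) + (-5u² + 35u - 50)
  2u³ - 20u² + 62u - 60 = (-(2/5)u + 6/5)(-5u² + 35u - 50) + (0)
Last nonzero remainder: -5u² + 35u - 50. Dividing through by -5 gives the monic gcd u² - 7u + 10.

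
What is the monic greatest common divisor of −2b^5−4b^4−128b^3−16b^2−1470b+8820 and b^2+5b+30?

b^2+5b+30

Apply the Euclidean algorithm:
  −2b^5−4b^4−128b^3−16b^2−1470b+8820 = (−2b^3+6b^2−98b+294)(b^2+5b+30) + (0)
The last nonzero remainder b^2+5b+30 is already monic.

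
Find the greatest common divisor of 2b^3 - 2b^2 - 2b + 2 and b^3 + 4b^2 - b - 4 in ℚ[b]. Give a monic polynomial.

Repeated division with remainder:
  2b^3 - 2b^2 - 2b + 2 = (2)(b^3 + 4b^2 - b - 4) + (-10b^2 + 10)
  b^3 + 4b^2 - b - 4 = (-(1/10)b - 2/5)(-10b^2 + 10) + (0)
Last nonzero remainder: -10b^2 + 10. Dividing through by -10 gives the monic gcd b^2 - 1.

b^2 - 1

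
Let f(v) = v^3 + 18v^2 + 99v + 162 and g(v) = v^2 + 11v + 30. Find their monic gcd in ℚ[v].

v + 6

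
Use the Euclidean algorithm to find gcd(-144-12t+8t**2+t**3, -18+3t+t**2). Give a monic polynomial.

Apply the Euclidean algorithm:
  t**3+8t**2-12t-144 = (t+5)(t**2+3t-18) + (-9t-54)
  t**2+3t-18 = (-(1/9)t+1/3)(-9t-54) + (0)
Last nonzero remainder: -9t-54. Dividing through by -9 gives the monic gcd t+6.

6+t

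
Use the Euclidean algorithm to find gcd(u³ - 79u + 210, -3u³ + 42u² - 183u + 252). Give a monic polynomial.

u² - 10u + 21

By polynomial division,
  u³ - 79u + 210 = (-1/3)(-3u³ + 42u² - 183u + 252) + (14u² - 140u + 294)
  -3u³ + 42u² - 183u + 252 = (-(3/14)u + 6/7)(14u² - 140u + 294) + (0)
Last nonzero remainder: 14u² - 140u + 294. Dividing through by 14 gives the monic gcd u² - 10u + 21.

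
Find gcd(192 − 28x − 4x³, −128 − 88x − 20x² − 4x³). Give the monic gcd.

By polynomial division,
  −4x³ − 28x + 192 = (−4x³ − 20x² − 88x − 128) + (20x² + 60x + 320)
  −4x³ − 20x² − 88x − 128 = (−(1/5)x − 2/5)(20x² + 60x + 320) + (0)
Last nonzero remainder: 20x² + 60x + 320. Dividing through by 20 gives the monic gcd x² + 3x + 16.

16 + 3x + x²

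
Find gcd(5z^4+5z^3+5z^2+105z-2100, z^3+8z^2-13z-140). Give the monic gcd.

z^2+z-20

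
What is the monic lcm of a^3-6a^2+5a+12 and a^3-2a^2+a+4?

By polynomial division,
  a^3-6a^2+5a+12 = (a^3-2a^2+a+4) + (-4a^2+4a+8)
  a^3-2a^2+a+4 = (-(1/4)a+1/4)(-4a^2+4a+8) + (2a+2)
  -4a^2+4a+8 = (-2a+4)(2a+2) + (0)
Last nonzero remainder: 2a+2. Dividing through by 2 gives the monic gcd a+1.
Then lcm(f, g) = f·g / gcd(f, g); expanding and making the result monic gives the answer.

a^5-9a^4+27a^3-27a^2-16a+48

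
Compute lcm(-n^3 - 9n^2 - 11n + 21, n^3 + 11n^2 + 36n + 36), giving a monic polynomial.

n^5 + 17n^4 + 95n^3 + 175n^2 - 36n - 252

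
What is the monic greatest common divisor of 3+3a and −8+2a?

1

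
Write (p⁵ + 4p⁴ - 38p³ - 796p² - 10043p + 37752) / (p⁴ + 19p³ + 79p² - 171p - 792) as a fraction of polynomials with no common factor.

(p³ - 4p² + 27p - 1144)/(p² + 11p + 24)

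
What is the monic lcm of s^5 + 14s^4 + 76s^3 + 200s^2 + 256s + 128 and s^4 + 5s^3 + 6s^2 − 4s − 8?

s^6 + 13s^5 + 62s^4 + 124s^3 + 56s^2 − 128s − 128

Apply the Euclidean algorithm:
  s^5 + 14s^4 + 76s^3 + 200s^2 + 256s + 128 = (s + 9)(s^4 + 5s^3 + 6s^2 − 4s − 8) + (25s^3 + 150s^2 + 300s + 200)
  s^4 + 5s^3 + 6s^2 − 4s − 8 = ((1/25)s − 1/25)(25s^3 + 150s^2 + 300s + 200) + (0)
Last nonzero remainder: 25s^3 + 150s^2 + 300s + 200. Dividing through by 25 gives the monic gcd s^3 + 6s^2 + 12s + 8.
Then lcm(f, g) = f·g / gcd(f, g); expanding and making the result monic gives the answer.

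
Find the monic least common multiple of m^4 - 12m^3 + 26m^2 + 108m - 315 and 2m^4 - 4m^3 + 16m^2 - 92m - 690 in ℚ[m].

m^6 - 12m^5 + 49m^4 - 168m^3 + 283m^2 + 2484m - 7245

Repeated division with remainder:
  m^4 - 12m^3 + 26m^2 + 108m - 315 = (1/2)(2m^4 - 4m^3 + 16m^2 - 92m - 690) + (-10m^3 + 18m^2 + 154m + 30)
  2m^4 - 4m^3 + 16m^2 - 92m - 690 = (-(1/5)m + 1/25)(-10m^3 + 18m^2 + 154m + 30) + ((1152/25)m^2 - (2304/25)m - 3456/5)
  -10m^3 + 18m^2 + 154m + 30 = (-(125/576)m - 25/576)((1152/25)m^2 - (2304/25)m - 3456/5) + (0)
Last nonzero remainder: (1152/25)m^2 - (2304/25)m - 3456/5. Dividing through by 1152/25 gives the monic gcd m^2 - 2m - 15.
Then lcm(f, g) = f·g / gcd(f, g); expanding and making the result monic gives the answer.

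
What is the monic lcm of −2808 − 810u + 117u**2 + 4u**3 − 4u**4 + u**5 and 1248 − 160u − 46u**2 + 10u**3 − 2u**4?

Apply the Euclidean algorithm:
  u**5 − 4u**4 + 4u**3 + 117u**2 − 810u − 2808 = (−(1/2)u − 1/2)(−2u**4 + 10u**3 − 46u**2 − 160u + 1248) + (−14u**3 + 14u**2 − 266u − 2184)
  −2u**4 + 10u**3 − 46u**2 − 160u + 1248 = ((1/7)u − 4/7)(−14u**3 + 14u**2 − 266u − 2184) + (0)
Last nonzero remainder: −14u**3 + 14u**2 − 266u − 2184. Dividing through by −14 gives the monic gcd u**3 − u**2 + 19u + 156.
Then lcm(f, g) = f·g / gcd(f, g); expanding and making the result monic gives the answer.

11232 + 432u − 1278u**2 + 101u**3 + 20u**4 − 8u**5 + u**6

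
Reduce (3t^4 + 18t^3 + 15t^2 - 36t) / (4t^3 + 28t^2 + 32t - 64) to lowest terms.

By polynomial division,
  3t^4 + 18t^3 + 15t^2 - 36t = ((3/4)t - 3/4)(4t^3 + 28t^2 + 32t - 64) + (12t^2 + 36t - 48)
  4t^3 + 28t^2 + 32t - 64 = ((1/3)t + 4/3)(12t^2 + 36t - 48) + (0)
Last nonzero remainder: 12t^2 + 36t - 48. Dividing through by 12 gives the monic gcd t^2 + 3t - 4.
Cancel t^2 + 3t - 4 from numerator and denominator to get the reduced form.

(3t^2 + 9t)/(4t + 16)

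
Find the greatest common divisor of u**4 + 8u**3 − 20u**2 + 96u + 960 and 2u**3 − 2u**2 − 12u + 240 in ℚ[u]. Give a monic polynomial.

u**2 − 6u + 24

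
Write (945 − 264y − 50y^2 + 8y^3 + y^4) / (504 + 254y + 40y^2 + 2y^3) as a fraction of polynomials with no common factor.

(15 − 8y + y^2)/(8 + 2y)

Repeated division with remainder:
  y^4 + 8y^3 − 50y^2 − 264y + 945 = ((1/2)y − 6)(2y^3 + 40y^2 + 254y + 504) + (63y^2 + 1008y + 3969)
  2y^3 + 40y^2 + 254y + 504 = ((2/63)y + 8/63)(63y^2 + 1008y + 3969) + (0)
Last nonzero remainder: 63y^2 + 1008y + 3969. Dividing through by 63 gives the monic gcd y^2 + 16y + 63.
Cancel y^2 + 16y + 63 from numerator and denominator to get the reduced form.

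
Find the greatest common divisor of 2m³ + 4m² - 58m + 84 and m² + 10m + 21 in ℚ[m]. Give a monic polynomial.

Repeated division with remainder:
  2m³ + 4m² - 58m + 84 = (2m - 16)(m² + 10m + 21) + (60m + 420)
  m² + 10m + 21 = ((1/60)m + 1/20)(60m + 420) + (0)
Last nonzero remainder: 60m + 420. Dividing through by 60 gives the monic gcd m + 7.

m + 7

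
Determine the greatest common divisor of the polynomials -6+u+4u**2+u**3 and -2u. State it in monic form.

1

Apply the Euclidean algorithm:
  u**3+4u**2+u-6 = (-(1/2)u**2-2u-1/2)(-2u) + (-6)
  -2u = ((1/3)u)(-6) + (0)
The last nonzero remainder is the constant -6, so the polynomials are coprime and gcd = 1.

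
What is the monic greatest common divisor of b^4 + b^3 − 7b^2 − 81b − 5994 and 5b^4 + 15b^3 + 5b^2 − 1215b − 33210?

b^2 − 81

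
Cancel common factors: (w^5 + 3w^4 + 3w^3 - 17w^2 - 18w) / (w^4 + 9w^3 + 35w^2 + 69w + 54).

Apply the Euclidean algorithm:
  w^5 + 3w^4 + 3w^3 - 17w^2 - 18w = (w - 6)(w^4 + 9w^3 + 35w^2 + 69w + 54) + (22w^3 + 124w^2 + 342w + 324)
  w^4 + 9w^3 + 35w^2 + 69w + 54 = ((1/22)w + 37/242)(22w^3 + 124w^2 + 342w + 324) + ((60/121)w^2 + (240/121)w + 540/121)
  22w^3 + 124w^2 + 342w + 324 = ((1331/30)w + 363/5)((60/121)w^2 + (240/121)w + 540/121) + (0)
Last nonzero remainder: (60/121)w^2 + (240/121)w + 540/121. Dividing through by 60/121 gives the monic gcd w^2 + 4w + 9.
Cancel w^2 + 4w + 9 from numerator and denominator to get the reduced form.

(w^3 - w^2 - 2w)/(w^2 + 5w + 6)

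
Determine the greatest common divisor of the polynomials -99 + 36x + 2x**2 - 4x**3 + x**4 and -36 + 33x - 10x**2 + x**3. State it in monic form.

-3 + x

By polynomial division,
  x**4 - 4x**3 + 2x**2 + 36x - 99 = (x + 6)(x**3 - 10x**2 + 33x - 36) + (29x**2 - 126x + 117)
  x**3 - 10x**2 + 33x - 36 = ((1/29)x - 164/841)(29x**2 - 126x + 117) + ((3696/841)x - 11088/841)
  29x**2 - 126x + 117 = ((24389/3696)x - 10933/1232)((3696/841)x - 11088/841) + (0)
Last nonzero remainder: (3696/841)x - 11088/841. Dividing through by 3696/841 gives the monic gcd x - 3.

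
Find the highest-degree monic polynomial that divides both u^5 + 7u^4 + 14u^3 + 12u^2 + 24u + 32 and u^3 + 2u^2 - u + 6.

Repeated division with remainder:
  u^5 + 7u^4 + 14u^3 + 12u^2 + 24u + 32 = (u^2 + 5u + 5)(u^3 + 2u^2 - u + 6) + (u^2 - u + 2)
  u^3 + 2u^2 - u + 6 = (u + 3)(u^2 - u + 2) + (0)
The last nonzero remainder u^2 - u + 2 is already monic.

u^2 - u + 2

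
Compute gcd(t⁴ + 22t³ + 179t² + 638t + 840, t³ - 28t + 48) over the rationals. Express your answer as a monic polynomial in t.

t + 6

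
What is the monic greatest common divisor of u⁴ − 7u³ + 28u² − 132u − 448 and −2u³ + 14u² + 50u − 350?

u − 7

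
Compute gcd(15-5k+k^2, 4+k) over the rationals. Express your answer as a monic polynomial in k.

1

Apply the Euclidean algorithm:
  k^2-5k+15 = (k-9)(k+4) + (51)
  k+4 = ((1/51)k+4/51)(51) + (0)
The last nonzero remainder is the constant 51, so the polynomials are coprime and gcd = 1.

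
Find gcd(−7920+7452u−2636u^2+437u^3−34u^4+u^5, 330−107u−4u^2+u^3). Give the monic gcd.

33−14u+u^2

Repeated division with remainder:
  u^5−34u^4+437u^3−2636u^2+7452u−7920 = (u^2−30u+424)(u^3−4u^2−107u+330) + (−4480u^2+62720u−147840)
  u^3−4u^2−107u+330 = (−(1/4480)u−1/448)(−4480u^2+62720u−147840) + (0)
Last nonzero remainder: −4480u^2+62720u−147840. Dividing through by −4480 gives the monic gcd u^2−14u+33.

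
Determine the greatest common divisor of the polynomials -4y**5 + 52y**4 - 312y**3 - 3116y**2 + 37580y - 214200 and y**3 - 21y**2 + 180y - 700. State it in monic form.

By polynomial division,
  -4y**5 + 52y**4 - 312y**3 - 3116y**2 + 37580y - 214200 = (-4y**2 - 32y - 264)(y**3 - 21y**2 + 180y - 700) + (-5700y**2 + 62700y - 399000)
  y**3 - 21y**2 + 180y - 700 = (-(1/5700)y + 1/570)(-5700y**2 + 62700y - 399000) + (0)
Last nonzero remainder: -5700y**2 + 62700y - 399000. Dividing through by -5700 gives the monic gcd y**2 - 11y + 70.

y**2 - 11y + 70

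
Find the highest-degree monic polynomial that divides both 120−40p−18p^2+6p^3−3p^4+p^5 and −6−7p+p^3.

−6−p+p^2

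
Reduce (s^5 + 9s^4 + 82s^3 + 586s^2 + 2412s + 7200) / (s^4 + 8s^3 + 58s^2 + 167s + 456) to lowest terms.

(s^3 + 4s^2 + 38s + 300)/(s^2 + 3s + 19)

Euclidean algorithm in ℚ[s]:
  s^5 + 9s^4 + 82s^3 + 586s^2 + 2412s + 7200 = (s + 1)(s^4 + 8s^3 + 58s^2 + 167s + 456) + (16s^3 + 361s^2 + 1789s + 6744)
  s^4 + 8s^3 + 58s^2 + 167s + 456 = ((1/16)s - 233/256)(16s^3 + 361s^2 + 1789s + 6744) + ((70337/256)s^2 + (351685/256)s + 211011/32)
  16s^3 + 361s^2 + 1789s + 6744 = ((4096/70337)s + 71936/70337)((70337/256)s^2 + (351685/256)s + 211011/32) + (0)
Last nonzero remainder: (70337/256)s^2 + (351685/256)s + 211011/32. Dividing through by 70337/256 gives the monic gcd s^2 + 5s + 24.
Cancel s^2 + 5s + 24 from numerator and denominator to get the reduced form.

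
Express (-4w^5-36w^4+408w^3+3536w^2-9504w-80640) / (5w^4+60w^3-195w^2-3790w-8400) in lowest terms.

(-4w^2+144)/(5w+15)

Apply the Euclidean algorithm:
  -4w^5-36w^4+408w^3+3536w^2-9504w-80640 = (-(4/5)w+12/5)(5w^4+60w^3-195w^2-3790w-8400) + (108w^3+972w^2-7128w-60480)
  5w^4+60w^3-195w^2-3790w-8400 = ((5/108)w+5/36)(108w^3+972w^2-7128w-60480) + (0)
Last nonzero remainder: 108w^3+972w^2-7128w-60480. Dividing through by 108 gives the monic gcd w^3+9w^2-66w-560.
Cancel w^3+9w^2-66w-560 from numerator and denominator to get the reduced form.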